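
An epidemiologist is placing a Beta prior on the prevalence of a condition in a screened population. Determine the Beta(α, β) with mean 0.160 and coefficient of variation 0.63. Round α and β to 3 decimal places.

Var = (CV·μ)² = (0.63×0.160)² = 0.010161.
α+β = μ(1−μ)/Var − 1 = 0.134400/0.010161 − 1 = 12.2275.
Thus α = 0.160·12.2275 = 1.956 and β = 0.840·12.2275 = 10.271.

α = 1.956, β = 10.271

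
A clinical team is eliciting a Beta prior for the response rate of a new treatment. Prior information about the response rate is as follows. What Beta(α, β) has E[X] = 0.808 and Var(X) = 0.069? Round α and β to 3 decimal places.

By moment matching, α+β = μ(1−μ)/σ² − 1 = (0.808·0.192)/0.069 − 1 = 2.2483 − 1 = 1.2483.
Since α/(α+β) = μ, α = 0.808·1.2483 = 1.009 and β = 0.192·1.2483 = 0.240.

α = 1.009, β = 0.240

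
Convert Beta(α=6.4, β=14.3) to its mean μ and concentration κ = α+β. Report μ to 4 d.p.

κ = α+β = 6.4+14.3 = 20.7; μ = α/κ = 6.4/20.7 = 0.3092.

μ = 0.3092, κ = 20.7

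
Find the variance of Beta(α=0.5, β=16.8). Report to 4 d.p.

μ = 0.5/17.3 = 0.028902; Var = μ(1−μ)/(α+β+1) = 0.0280664/18.3 = 0.0015.

0.0015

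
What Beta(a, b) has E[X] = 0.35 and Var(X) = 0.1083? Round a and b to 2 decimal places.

a = 0.39, b = 0.72

By moment matching, a+b = μ(1−μ)/σ² − 1 = (0.35·0.65)/0.1083 − 1 = 2.1006 − 1 = 1.1006.
Since a/(a+b) = μ, a = 0.35·1.1006 = 0.39 and b = 0.65·1.1006 = 0.72.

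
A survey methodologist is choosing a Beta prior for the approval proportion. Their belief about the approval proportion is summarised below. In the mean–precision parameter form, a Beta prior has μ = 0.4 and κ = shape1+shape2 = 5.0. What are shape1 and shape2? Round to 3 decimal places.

shape1 = μκ = 0.4×5.0 = 2.000 and shape2 = (1−μ)κ = 0.6×5.0 = 3.000.

shape1 = 2.000, shape2 = 3.000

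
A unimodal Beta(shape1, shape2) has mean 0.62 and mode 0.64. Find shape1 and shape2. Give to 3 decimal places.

shape1 = 8.680, shape2 = 5.320

With s = shape1+shape2: μ = shape1/s and mode = (shape1−1)/(s−2). Eliminating shape1 = μs,
μs − 1 = m(s−2) ⇒ s(μ−m) = 1−2m ⇒ s = -0.28/-0.02 = 14.0000.
So shape1 = μs = 8.680, shape2 = (1−μ)s = 5.320.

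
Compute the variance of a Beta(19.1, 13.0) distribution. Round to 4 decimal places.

μ = 19.1/32.1 = 0.595016; Var = μ(1−μ)/(α+β+1) = 0.2409720/33.1 = 0.0073.

0.0073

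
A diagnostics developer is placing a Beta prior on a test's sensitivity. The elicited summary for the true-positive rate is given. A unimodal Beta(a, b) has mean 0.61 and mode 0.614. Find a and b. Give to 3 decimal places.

a = 34.770, b = 22.230

With s = a+b: μ = a/s and mode = (a−1)/(s−2). Eliminating a = μs,
μs − 1 = m(s−2) ⇒ s(μ−m) = 1−2m ⇒ s = -0.228/-0.004 = 57.0000.
So a = μs = 34.770, b = (1−μ)s = 22.230.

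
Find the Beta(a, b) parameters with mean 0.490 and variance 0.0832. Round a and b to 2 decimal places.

By moment matching, a+b = μ(1−μ)/σ² − 1 = (0.490·0.510)/0.0832 − 1 = 3.0036 − 1 = 2.0036.
Since a/(a+b) = μ, a = 0.490·2.0036 = 0.98 and b = 0.510·2.0036 = 1.02.

a = 0.98, b = 1.02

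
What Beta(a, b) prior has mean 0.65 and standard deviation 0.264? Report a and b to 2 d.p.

a = 1.47, b = 0.79

First σ² = 0.069696. Setting a = μn, b = (1−μ)n with n = a+b,
μ(1−μ)/(n+1) = 0.069696 ⇒ n+1 = 0.2275/0.069696 = 3.2642 ⇒ n = 2.2642.
Hence a = 0.65×2.2642 = 1.47, b = 0.35×2.2642 = 0.79.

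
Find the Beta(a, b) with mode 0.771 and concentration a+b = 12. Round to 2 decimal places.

a = 8.71, b = 3.29

Since the density peak of Beta(a,b) is at (a−1)/(a+b−2),
a = 1 + 0.771(12−2) = 8.71 and b = 12 − 8.71 = 3.29.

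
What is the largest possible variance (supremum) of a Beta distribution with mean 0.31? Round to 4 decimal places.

0.2139

Var = μ(1−μ)/(α+β+1), which approaches μ(1−μ) as α+β → 0.
So the supremum is μ(1−μ) = 0.31×0.69 = 0.2139.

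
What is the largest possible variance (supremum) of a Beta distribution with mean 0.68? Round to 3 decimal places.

0.218

Var = μ(1−μ)/(α+β+1), which approaches μ(1−μ) as α+β → 0.
So the supremum is μ(1−μ) = 0.68×0.32 = 0.218.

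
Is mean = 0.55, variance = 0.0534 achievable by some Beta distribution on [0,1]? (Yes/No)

Yes

For any Beta, Var(X) < E[X]·(1−E[X]).
Here μ(1−μ) = 0.55×0.45 = 0.2475, and 0.0534 < 0.2475.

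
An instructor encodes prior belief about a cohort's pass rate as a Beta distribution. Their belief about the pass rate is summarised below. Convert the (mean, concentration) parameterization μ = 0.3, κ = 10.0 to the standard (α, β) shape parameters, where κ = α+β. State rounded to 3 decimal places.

α = 3.000, β = 7.000

Split κ in proportion μ : (1−μ): α = 0.3·10.0 = 3.000, β = 10.0 − 3.000 = 7.000.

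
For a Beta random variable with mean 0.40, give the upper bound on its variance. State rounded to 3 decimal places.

0.240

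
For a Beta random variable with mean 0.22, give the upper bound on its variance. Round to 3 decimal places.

0.172

Var = μ(1−μ)/(α+β+1), which approaches μ(1−μ) as α+β → 0.
So the supremum is μ(1−μ) = 0.22×0.78 = 0.172.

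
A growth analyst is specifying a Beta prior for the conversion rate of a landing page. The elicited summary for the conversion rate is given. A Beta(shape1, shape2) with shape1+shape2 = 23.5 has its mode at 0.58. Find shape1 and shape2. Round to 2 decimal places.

shape1 = 13.47, shape2 = 10.03

Since the density peak of Beta(shape1,shape2) is at (shape1−1)/(shape1+shape2−2),
shape1 = 1 + 0.58(23.5−2) = 13.47 and shape2 = 23.5 − 13.47 = 10.03.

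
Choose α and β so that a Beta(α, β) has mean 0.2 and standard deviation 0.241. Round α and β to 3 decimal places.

α = 0.351, β = 1.404

First σ² = 0.058081. Setting α = μn, β = (1−μ)n with n = α+β,
μ(1−μ)/(n+1) = 0.058081 ⇒ n+1 = 0.16/0.058081 = 2.7548 ⇒ n = 1.7548.
Hence α = 0.2×1.7548 = 0.351, β = 0.8×1.7548 = 1.404.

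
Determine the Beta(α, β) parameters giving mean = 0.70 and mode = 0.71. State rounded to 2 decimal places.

α = 29.40, β = 12.60

Let s = α+β. Mean gives α = μs = 0.70s; mode gives (α−1)/(s−2) = 0.71.
Substituting: 0.70s − 1 = 0.71(s−2) = 0.71s − 1.42, so -0.01s = -0.42 and s = 42.0000.
Then α = 0.70×42.0000 = 29.40 and β = s−α = 12.60.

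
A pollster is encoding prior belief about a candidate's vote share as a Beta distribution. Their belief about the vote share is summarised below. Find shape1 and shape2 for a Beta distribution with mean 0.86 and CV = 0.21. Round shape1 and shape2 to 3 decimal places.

shape1 = 2.315, shape2 = 0.377

Var = (CV·μ)² = (0.21×0.86)² = 0.032616.
shape1+shape2 = μ(1−μ)/Var − 1 = 0.1204/0.032616 − 1 = 2.6914.
Thus shape1 = 0.86·2.6914 = 2.315 and shape2 = 0.14·2.6914 = 0.377.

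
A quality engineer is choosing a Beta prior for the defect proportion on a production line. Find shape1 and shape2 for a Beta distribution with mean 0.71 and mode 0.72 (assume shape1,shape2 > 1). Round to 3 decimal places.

shape1 = 31.240, shape2 = 12.760

Let s = shape1+shape2. Mean gives shape1 = μs = 0.71s; mode gives (shape1−1)/(s−2) = 0.72.
Substituting: 0.71s − 1 = 0.72(s−2) = 0.72s − 1.44, so -0.01s = -0.44 and s = 44.0000.
Then shape1 = 0.71×44.0000 = 31.240 and shape2 = s−shape1 = 12.760.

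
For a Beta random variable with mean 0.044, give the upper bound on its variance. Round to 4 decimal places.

For fixed mean μ the Beta variance is μ(1−μ)/(α+β+1), increasing as α+β decreases.
Its least upper bound (not attained) is μ(1−μ) = 0.044·0.956 = 0.0421.

0.0421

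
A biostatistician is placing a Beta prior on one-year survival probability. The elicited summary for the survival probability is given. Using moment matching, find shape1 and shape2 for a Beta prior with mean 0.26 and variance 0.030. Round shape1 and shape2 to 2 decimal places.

shape1 = 1.41, shape2 = 4.01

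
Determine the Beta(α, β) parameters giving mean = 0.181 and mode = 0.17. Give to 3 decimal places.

Let s = α+β. Mean gives α = μs = 0.181s; mode gives (α−1)/(s−2) = 0.17.
Substituting: 0.181s − 1 = 0.17(s−2) = 0.17s − 0.34, so 0.011s = 0.66 and s = 60.0000.
Then α = 0.181×60.0000 = 10.860 and β = s−α = 49.140.

α = 10.860, β = 49.140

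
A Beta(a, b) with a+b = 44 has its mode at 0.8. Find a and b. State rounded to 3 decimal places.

Since the density peak of Beta(a,b) is at (a−1)/(a+b−2),
a = 1 + 0.8(44−2) = 34.600 and b = 44 − 34.600 = 9.400.

a = 34.600, b = 9.400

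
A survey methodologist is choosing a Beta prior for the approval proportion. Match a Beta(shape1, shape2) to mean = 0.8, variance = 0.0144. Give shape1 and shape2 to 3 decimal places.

shape1 = 8.089, shape2 = 2.022

Write ν = shape1+shape2; then shape1 = μν and Var = μ(1−μ)/(ν+1).
ν = μ(1−μ)/Var − 1 = 0.16/0.0144 − 1 = 10.1111.
shape1 = 0.8·10.1111 = 8.089, shape2 = 0.2·10.1111 = 2.022.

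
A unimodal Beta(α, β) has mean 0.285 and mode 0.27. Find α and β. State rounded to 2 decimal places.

α = 8.74, β = 21.93

Let s = α+β. Mean gives α = μs = 0.285s; mode gives (α−1)/(s−2) = 0.27.
Substituting: 0.285s − 1 = 0.27(s−2) = 0.27s − 0.54, so 0.015s = 0.46 and s = 30.6667.
Then α = 0.285×30.6667 = 8.74 and β = s−α = 21.93.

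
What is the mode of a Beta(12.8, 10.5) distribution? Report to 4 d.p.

The density x^(α−1)(1−x)^(β−1) is maximised at (α−1)/(α+β−2) = 11.8/21.3 = 0.5540.

0.5540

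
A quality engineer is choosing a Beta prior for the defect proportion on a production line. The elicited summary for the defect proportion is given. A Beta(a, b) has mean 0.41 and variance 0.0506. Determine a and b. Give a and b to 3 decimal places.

a = 1.550, b = 2.231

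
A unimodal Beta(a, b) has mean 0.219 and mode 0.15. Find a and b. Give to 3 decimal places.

a = 2.222, b = 7.923

With s = a+b: μ = a/s and mode = (a−1)/(s−2). Eliminating a = μs,
μs − 1 = m(s−2) ⇒ s(μ−m) = 1−2m ⇒ s = 0.70/0.069 = 10.1449.
So a = μs = 2.222, b = (1−μ)s = 7.923.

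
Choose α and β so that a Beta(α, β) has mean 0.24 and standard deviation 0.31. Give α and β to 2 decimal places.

σ² = 0.31² = 0.0961.
With s = α+β, Var = μ(1−μ)/(s+1), so s+1 = (0.24×0.76)/0.0961 = 1.8980 and s = 0.8980.
α = μs = 0.22, β = (1−μ)s = 0.68.

α = 0.22, β = 0.68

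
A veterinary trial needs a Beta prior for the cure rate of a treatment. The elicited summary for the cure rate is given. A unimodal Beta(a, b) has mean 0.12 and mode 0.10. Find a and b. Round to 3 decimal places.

a = 4.800, b = 35.200

With s = a+b: μ = a/s and mode = (a−1)/(s−2). Eliminating a = μs,
μs − 1 = m(s−2) ⇒ s(μ−m) = 1−2m ⇒ s = 0.80/0.02 = 40.0000.
So a = μs = 4.800, b = (1−μ)s = 35.200.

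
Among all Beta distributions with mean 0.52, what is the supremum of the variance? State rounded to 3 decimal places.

Var = μ(1−μ)/(α+β+1), which approaches μ(1−μ) as α+β → 0.
So the supremum is μ(1−μ) = 0.52×0.48 = 0.250.

0.250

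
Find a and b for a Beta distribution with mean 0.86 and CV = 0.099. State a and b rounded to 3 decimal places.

a = 13.424, b = 2.185

σ = CV·μ = 0.099×0.86 = 0.08514, so σ² = 0.007249.
s+1 = μ(1−μ)/σ² = 0.1204/0.007249 = 16.6096, so s = a+b = 15.6096.
a = μs = 13.424, b = (1−μ)s = 2.185.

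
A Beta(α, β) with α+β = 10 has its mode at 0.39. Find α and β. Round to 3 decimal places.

Since the density peak of Beta(α,β) is at (α−1)/(α+β−2),
α = 1 + 0.39(10−2) = 4.120 and β = 10 − 4.120 = 5.880.

α = 4.120, β = 5.880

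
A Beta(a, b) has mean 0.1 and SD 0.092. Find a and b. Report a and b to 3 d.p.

a = 0.963, b = 8.670

Variance = 0.092² = 0.008464. The moment-matching identity a+b = μ(1−μ)/Var − 1 gives
a+b = 0.09/0.008464 − 1 = 9.6333, so a = μ·9.6333 = 0.963 and b = (1−μ)·9.6333 = 8.670.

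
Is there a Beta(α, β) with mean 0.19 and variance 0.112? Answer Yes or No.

The Beta variance bound is σ² < μ(1−μ).
Here μ(1−μ) = 0.19×0.81 = 0.1539, and 0.112 < 0.1539.

Yes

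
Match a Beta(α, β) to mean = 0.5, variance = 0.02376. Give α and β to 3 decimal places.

α = 4.761, β = 4.761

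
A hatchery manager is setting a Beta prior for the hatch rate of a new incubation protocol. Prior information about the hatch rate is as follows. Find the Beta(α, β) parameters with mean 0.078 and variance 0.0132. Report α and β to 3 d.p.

Let s = α+β. The Beta variance is μ(1−μ)/(s+1).
So s+1 = μ(1−μ)/σ² = (0.078×0.922)/0.0132 = 0.071916/0.0132 = 5.4482, giving s = 4.4482.
Then α = μs = 0.078×4.4482 = 0.347 and β = (1−μ)s = 0.922×4.4482 = 4.101.

α = 0.347, β = 4.101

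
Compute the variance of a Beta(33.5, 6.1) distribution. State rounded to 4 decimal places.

Var = αβ/[(α+β)²(α+β+1)] = (33.5×6.1)/(39.6²×40.6) = 204.35/63667.296 = 0.0032.

0.0032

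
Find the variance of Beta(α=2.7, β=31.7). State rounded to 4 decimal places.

Var = αβ/[(α+β)²(α+β+1)] = (2.7×31.7)/(34.4²×35.4) = 85.59/41890.944 = 0.0020.

0.0020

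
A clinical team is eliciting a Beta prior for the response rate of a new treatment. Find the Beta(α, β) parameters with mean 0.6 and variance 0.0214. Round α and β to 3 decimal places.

Let s = α+β. The Beta variance is μ(1−μ)/(s+1).
So s+1 = μ(1−μ)/σ² = (0.6×0.4)/0.0214 = 0.24/0.0214 = 11.2150, giving s = 10.2150.
Then α = μs = 0.6×10.2150 = 6.129 and β = (1−μ)s = 0.4×10.2150 = 4.086.

α = 6.129, β = 4.086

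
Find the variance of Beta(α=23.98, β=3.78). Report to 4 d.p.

α+β = 27.76 and αβ = 90.6444, so Var = αβ/[(α+β)²(α+β+1)] = 90.6444/22162.962176 = 0.0041.

0.0041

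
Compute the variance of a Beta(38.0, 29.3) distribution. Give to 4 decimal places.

0.0036

μ = 38.0/67.3 = 0.564636; Var = μ(1−μ)/(α+β+1) = 0.2458222/68.3 = 0.0036.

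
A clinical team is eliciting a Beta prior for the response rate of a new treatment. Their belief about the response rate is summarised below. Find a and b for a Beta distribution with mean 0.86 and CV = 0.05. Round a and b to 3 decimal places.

a = 55.140, b = 8.976

σ = CV·μ = 0.05×0.86 = 0.04300, so σ² = 0.001849.
s+1 = μ(1−μ)/σ² = 0.1204/0.001849 = 65.1163, so s = a+b = 64.1163.
a = μs = 55.140, b = (1−μ)s = 8.976.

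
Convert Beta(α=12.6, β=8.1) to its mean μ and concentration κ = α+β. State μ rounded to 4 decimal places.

μ = 0.6087, κ = 20.7

κ = α+β = 12.6+8.1 = 20.7; μ = α/κ = 12.6/20.7 = 0.6087.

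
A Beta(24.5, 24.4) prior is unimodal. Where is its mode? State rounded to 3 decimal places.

The density x^(α−1)(1−x)^(β−1) is maximised at (α−1)/(α+β−2) = 23.5/46.9 = 0.501.

0.501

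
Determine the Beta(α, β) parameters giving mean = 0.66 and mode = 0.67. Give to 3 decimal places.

With s = α+β: μ = α/s and mode = (α−1)/(s−2). Eliminating α = μs,
μs − 1 = m(s−2) ⇒ s(μ−m) = 1−2m ⇒ s = -0.34/-0.01 = 34.0000.
So α = μs = 22.440, β = (1−μ)s = 11.560.

α = 22.440, β = 11.560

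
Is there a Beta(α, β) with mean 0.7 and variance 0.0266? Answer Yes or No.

The Beta variance bound is σ² < μ(1−μ).
Here μ(1−μ) = 0.7×0.3 = 0.21, and 0.0266 < 0.21.

Yes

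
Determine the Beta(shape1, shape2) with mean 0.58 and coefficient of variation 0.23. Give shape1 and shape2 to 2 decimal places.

Var = (CV·μ)² = (0.23×0.58)² = 0.017796.
shape1+shape2 = μ(1−μ)/Var − 1 = 0.2436/0.017796 − 1 = 12.6888.
Thus shape1 = 0.58·12.6888 = 7.36 and shape2 = 0.42·12.6888 = 5.33.

shape1 = 7.36, shape2 = 5.33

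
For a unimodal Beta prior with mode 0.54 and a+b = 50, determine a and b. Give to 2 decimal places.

For a,b>1 the mode is (a−1)/(a+b−2), so a = mode·(κ−2)+1 = 0.54×48+1 = 26.92.
And b = (1−mode)·(κ−2)+1 = 0.46×48+1 = 23.08.

a = 26.92, b = 23.08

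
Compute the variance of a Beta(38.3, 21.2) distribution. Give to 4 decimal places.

Var = αβ/[(α+β)²(α+β+1)] = (38.3×21.2)/(59.5²×60.5) = 811.96/214185.125 = 0.0038.

0.0038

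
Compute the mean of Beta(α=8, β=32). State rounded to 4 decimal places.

0.2000

The Beta mean is α/(α+β) = 8/(8+32) = 0.2000.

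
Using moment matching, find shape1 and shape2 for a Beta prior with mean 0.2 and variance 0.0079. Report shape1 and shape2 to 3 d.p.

shape1 = 3.851, shape2 = 15.403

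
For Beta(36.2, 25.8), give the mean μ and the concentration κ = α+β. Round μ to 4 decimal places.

μ = 0.5839, κ = 62.0

κ = α+β = 36.2+25.8 = 62.0; μ = α/κ = 36.2/62.0 = 0.5839.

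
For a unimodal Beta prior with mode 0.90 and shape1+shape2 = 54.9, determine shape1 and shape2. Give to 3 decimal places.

shape1 = 48.610, shape2 = 6.290

For shape1,shape2>1 the mode is (shape1−1)/(shape1+shape2−2), so shape1 = mode·(κ−2)+1 = 0.90×52.9+1 = 48.610.
And shape2 = (1−mode)·(κ−2)+1 = 0.10×52.9+1 = 6.290.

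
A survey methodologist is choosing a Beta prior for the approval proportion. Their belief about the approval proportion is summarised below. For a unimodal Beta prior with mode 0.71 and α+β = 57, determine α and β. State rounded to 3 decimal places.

Since the density peak of Beta(α,β) is at (α−1)/(α+β−2),
α = 1 + 0.71(57−2) = 40.050 and β = 57 − 40.050 = 16.950.

α = 40.050, β = 16.950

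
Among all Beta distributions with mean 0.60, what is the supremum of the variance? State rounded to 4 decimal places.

0.2400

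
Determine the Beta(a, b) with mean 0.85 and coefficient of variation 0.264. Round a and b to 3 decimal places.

Var = (CV·μ)² = (0.264×0.85)² = 0.050355.
a+b = μ(1−μ)/Var − 1 = 0.1275/0.050355 − 1 = 1.5320.
Thus a = 0.85·1.5320 = 1.302 and b = 0.15·1.5320 = 0.230.

a = 1.302, b = 0.230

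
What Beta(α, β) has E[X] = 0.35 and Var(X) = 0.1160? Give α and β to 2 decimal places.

α = 0.34, β = 0.62

Let s = α+β. The Beta variance is μ(1−μ)/(s+1).
So s+1 = μ(1−μ)/σ² = (0.35×0.65)/0.1160 = 0.2275/0.1160 = 1.9612, giving s = 0.9612.
Then α = μs = 0.35×0.9612 = 0.34 and β = (1−μ)s = 0.65×0.9612 = 0.62.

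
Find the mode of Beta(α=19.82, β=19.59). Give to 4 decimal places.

0.5031

The density x^(α−1)(1−x)^(β−1) is maximised at (α−1)/(α+β−2) = 18.82/37.41 = 0.5031.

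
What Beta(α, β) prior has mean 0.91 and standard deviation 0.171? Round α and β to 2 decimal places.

α = 1.64, β = 0.16

Variance = 0.171² = 0.029241. The moment-matching identity α+β = μ(1−μ)/Var − 1 gives
α+β = 0.0819/0.029241 − 1 = 1.8009, so α = μ·1.8009 = 1.64 and β = (1−μ)·1.8009 = 0.16.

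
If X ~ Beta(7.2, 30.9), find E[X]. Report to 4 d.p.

0.1890

The Beta mean is α/(α+β) = 7.2/(7.2+30.9) = 0.1890.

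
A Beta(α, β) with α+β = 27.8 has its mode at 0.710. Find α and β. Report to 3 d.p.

α = 19.318, β = 8.482

Since the density peak of Beta(α,β) is at (α−1)/(α+β−2),
α = 1 + 0.710(27.8−2) = 19.318 and β = 27.8 − 19.318 = 8.482.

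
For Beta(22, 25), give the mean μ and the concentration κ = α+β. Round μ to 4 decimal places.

κ = α+β = 22+25 = 47; μ = α/κ = 22/47 = 0.4681.

μ = 0.4681, κ = 47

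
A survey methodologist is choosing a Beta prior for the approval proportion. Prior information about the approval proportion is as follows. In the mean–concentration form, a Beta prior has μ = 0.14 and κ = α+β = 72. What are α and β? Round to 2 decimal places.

α = 10.08, β = 61.92

α = μκ = 0.14×72 = 10.08 and β = (1−μ)κ = 0.86×72 = 61.92.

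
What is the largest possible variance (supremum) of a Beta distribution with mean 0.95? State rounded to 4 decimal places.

0.0475

Var = μ(1−μ)/(α+β+1), which approaches μ(1−μ) as α+β → 0.
So the supremum is μ(1−μ) = 0.95×0.05 = 0.0475.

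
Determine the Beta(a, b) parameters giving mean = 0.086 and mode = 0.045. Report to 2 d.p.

Let s = a+b. Mean gives a = μs = 0.086s; mode gives (a−1)/(s−2) = 0.045.
Substituting: 0.086s − 1 = 0.045(s−2) = 0.045s − 0.090, so 0.041s = 0.910 and s = 22.1951.
Then a = 0.086×22.1951 = 1.91 and b = s−a = 20.29.

a = 1.91, b = 20.29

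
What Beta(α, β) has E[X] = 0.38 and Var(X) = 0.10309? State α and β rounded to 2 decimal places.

Write ν = α+β; then α = μν and Var = μ(1−μ)/(ν+1).
ν = μ(1−μ)/Var − 1 = 0.2356/0.10309 − 1 = 1.2854.
α = 0.38·1.2854 = 0.49, β = 0.62·1.2854 = 0.80.

α = 0.49, β = 0.80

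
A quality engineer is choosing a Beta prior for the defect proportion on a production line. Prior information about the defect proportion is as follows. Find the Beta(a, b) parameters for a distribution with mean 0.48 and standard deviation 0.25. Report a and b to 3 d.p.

a = 1.437, b = 1.557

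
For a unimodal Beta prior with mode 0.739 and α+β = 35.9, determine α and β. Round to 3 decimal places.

α = 26.052, β = 9.848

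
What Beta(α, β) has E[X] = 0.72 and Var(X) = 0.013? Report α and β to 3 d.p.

α = 10.446, β = 4.062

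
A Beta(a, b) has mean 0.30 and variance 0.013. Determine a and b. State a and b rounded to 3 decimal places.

By moment matching, a+b = μ(1−μ)/σ² − 1 = (0.30·0.70)/0.013 − 1 = 16.1538 − 1 = 15.1538.
Since a/(a+b) = μ, a = 0.30·15.1538 = 4.546 and b = 0.70·15.1538 = 10.608.

a = 4.546, b = 10.608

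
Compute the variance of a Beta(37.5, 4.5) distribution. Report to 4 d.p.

μ = 37.5/42.0 = 0.892857; Var = μ(1−μ)/(α+β+1) = 0.0956633/43.0 = 0.0022.

0.0022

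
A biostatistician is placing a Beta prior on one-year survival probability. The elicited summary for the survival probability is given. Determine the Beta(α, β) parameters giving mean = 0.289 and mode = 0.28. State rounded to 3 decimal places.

α = 14.129, β = 34.760

With s = α+β: μ = α/s and mode = (α−1)/(s−2). Eliminating α = μs,
μs − 1 = m(s−2) ⇒ s(μ−m) = 1−2m ⇒ s = 0.44/0.009 = 48.8889.
So α = μs = 14.129, β = (1−μ)s = 34.760.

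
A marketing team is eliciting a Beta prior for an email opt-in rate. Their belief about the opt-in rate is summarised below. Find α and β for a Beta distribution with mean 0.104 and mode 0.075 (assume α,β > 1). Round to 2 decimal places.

α = 3.05, β = 26.26

With s = α+β: μ = α/s and mode = (α−1)/(s−2). Eliminating α = μs,
μs − 1 = m(s−2) ⇒ s(μ−m) = 1−2m ⇒ s = 0.850/0.029 = 29.3103.
So α = μs = 3.05, β = (1−μ)s = 26.26.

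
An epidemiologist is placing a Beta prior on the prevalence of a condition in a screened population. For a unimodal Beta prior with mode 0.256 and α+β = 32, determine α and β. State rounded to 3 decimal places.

α = 8.680, β = 23.320

Mode = (α−1)/(κ−2) with κ = α+β, so α−1 = 0.256·30 = 7.680.
α = 8.680; β = κ − α = 23.320.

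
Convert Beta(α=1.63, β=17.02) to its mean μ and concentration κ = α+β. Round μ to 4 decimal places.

κ = α+β = 1.63+17.02 = 18.65; μ = α/κ = 1.63/18.65 = 0.0874.

μ = 0.0874, κ = 18.65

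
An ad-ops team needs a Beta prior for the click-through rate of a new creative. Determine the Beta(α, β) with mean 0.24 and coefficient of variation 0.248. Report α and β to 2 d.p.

α = 12.12, β = 38.37

σ = CV·μ = 0.248×0.24 = 0.05952, so σ² = 0.003543.
s+1 = μ(1−μ)/σ² = 0.1824/0.003543 = 51.4872, so s = α+β = 50.4872.
α = μs = 12.12, β = (1−μ)s = 38.37.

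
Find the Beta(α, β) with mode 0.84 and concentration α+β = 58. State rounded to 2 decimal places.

Mode = (α−1)/(κ−2) with κ = α+β, so α−1 = 0.84·56 = 47.04.
α = 48.04; β = κ − α = 9.96.

α = 48.04, β = 9.96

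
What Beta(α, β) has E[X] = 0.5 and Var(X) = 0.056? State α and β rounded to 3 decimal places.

Write ν = α+β; then α = μν and Var = μ(1−μ)/(ν+1).
ν = μ(1−μ)/Var − 1 = 0.25/0.056 − 1 = 3.4643.
α = 0.5·3.4643 = 1.732, β = 0.5·3.4643 = 1.732.

α = 1.732, β = 1.732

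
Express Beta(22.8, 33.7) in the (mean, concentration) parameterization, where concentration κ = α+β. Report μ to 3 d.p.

μ = 0.404, κ = 56.5

κ = α+β = 22.8+33.7 = 56.5; μ = α/κ = 22.8/56.5 = 0.404.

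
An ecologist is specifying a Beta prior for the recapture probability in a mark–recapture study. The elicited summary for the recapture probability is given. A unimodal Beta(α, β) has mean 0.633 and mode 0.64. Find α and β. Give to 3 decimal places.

α = 25.320, β = 14.680

Let s = α+β. Mean gives α = μs = 0.633s; mode gives (α−1)/(s−2) = 0.64.
Substituting: 0.633s − 1 = 0.64(s−2) = 0.64s − 1.28, so -0.007s = -0.28 and s = 40.0000.
Then α = 0.633×40.0000 = 25.320 and β = s−α = 14.680.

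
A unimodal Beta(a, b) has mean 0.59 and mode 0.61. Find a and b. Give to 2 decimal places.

a = 6.49, b = 4.51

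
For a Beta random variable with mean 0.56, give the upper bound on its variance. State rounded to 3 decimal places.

For fixed mean μ the Beta variance is μ(1−μ)/(α+β+1), increasing as α+β decreases.
Its least upper bound (not attained) is μ(1−μ) = 0.56·0.44 = 0.246.

0.246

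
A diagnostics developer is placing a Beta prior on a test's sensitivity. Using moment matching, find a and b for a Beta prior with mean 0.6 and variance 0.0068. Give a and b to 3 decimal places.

By moment matching, a+b = μ(1−μ)/σ² − 1 = (0.6·0.4)/0.0068 − 1 = 35.2941 − 1 = 34.2941.
Since a/(a+b) = μ, a = 0.6·34.2941 = 20.576 and b = 0.4·34.2941 = 13.718.

a = 20.576, b = 13.718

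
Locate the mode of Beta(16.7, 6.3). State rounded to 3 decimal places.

0.748

With α,β > 1, mode = (α−1)/(α+β−2) = 15.7/21.0 = 0.748.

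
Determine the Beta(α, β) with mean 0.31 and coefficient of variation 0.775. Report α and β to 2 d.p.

α = 0.84, β = 1.87

σ = CV·μ = 0.775×0.31 = 0.24025, so σ² = 0.057720.
s+1 = μ(1−μ)/σ² = 0.2139/0.057720 = 3.7058, so s = α+β = 2.7058.
α = μs = 0.84, β = (1−μ)s = 1.87.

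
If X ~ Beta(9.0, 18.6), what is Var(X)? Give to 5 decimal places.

α+β = 27.6 and αβ = 167.40, so Var = αβ/[(α+β)²(α+β+1)] = 167.40/21786.336 = 0.00768.

0.00768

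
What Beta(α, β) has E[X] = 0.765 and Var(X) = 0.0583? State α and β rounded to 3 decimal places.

α = 1.594, β = 0.490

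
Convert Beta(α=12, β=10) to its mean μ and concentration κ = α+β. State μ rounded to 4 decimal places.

κ = α+β = 12+10 = 22; μ = α/κ = 12/22 = 0.5455.

μ = 0.5455, κ = 22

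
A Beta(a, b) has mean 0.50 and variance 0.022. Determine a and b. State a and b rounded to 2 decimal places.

Write ν = a+b; then a = μν and Var = μ(1−μ)/(ν+1).
ν = μ(1−μ)/Var − 1 = 0.2500/0.022 − 1 = 10.3636.
a = 0.50·10.3636 = 5.18, b = 0.50·10.3636 = 5.18.

a = 5.18, b = 5.18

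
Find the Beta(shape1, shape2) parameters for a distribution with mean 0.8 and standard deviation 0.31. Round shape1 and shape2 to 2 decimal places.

shape1 = 0.53, shape2 = 0.13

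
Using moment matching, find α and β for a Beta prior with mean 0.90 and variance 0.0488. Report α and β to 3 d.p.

Let s = α+β. The Beta variance is μ(1−μ)/(s+1).
So s+1 = μ(1−μ)/σ² = (0.90×0.10)/0.0488 = 0.0900/0.0488 = 1.8443, giving s = 0.8443.
Then α = μs = 0.90×0.8443 = 0.760 and β = (1−μ)s = 0.10×0.8443 = 0.084.

α = 0.760, β = 0.084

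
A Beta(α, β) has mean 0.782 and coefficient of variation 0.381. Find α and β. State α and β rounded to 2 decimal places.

σ = CV·μ = 0.381×0.782 = 0.29794, so σ² = 0.088769.
s+1 = μ(1−μ)/σ² = 0.170476/0.088769 = 1.9204, so s = α+β = 0.9204.
α = μs = 0.72, β = (1−μ)s = 0.20.

α = 0.72, β = 0.20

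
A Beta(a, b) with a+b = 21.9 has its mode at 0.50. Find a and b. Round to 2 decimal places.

Since the density peak of Beta(a,b) is at (a−1)/(a+b−2),
a = 1 + 0.50(21.9−2) = 10.95 and b = 21.9 − 10.95 = 10.95.

a = 10.95, b = 10.95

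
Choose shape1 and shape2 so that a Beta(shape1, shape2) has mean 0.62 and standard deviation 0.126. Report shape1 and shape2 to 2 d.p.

shape1 = 8.58, shape2 = 5.26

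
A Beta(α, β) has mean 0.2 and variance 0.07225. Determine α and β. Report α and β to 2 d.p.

Let s = α+β. The Beta variance is μ(1−μ)/(s+1).
So s+1 = μ(1−μ)/σ² = (0.2×0.8)/0.07225 = 0.16/0.07225 = 2.2145, giving s = 1.2145.
Then α = μs = 0.2×1.2145 = 0.24 and β = (1−μ)s = 0.8×1.2145 = 0.97.

α = 0.24, β = 0.97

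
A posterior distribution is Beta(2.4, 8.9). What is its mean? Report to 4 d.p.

The Beta mean is α/(α+β) = 2.4/(2.4+8.9) = 0.2124.

0.2124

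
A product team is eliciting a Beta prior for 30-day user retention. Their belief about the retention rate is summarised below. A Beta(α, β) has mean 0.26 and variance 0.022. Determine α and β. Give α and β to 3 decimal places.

α = 2.014, β = 5.732

Write ν = α+β; then α = μν and Var = μ(1−μ)/(ν+1).
ν = μ(1−μ)/Var − 1 = 0.1924/0.022 − 1 = 7.7455.
α = 0.26·7.7455 = 2.014, β = 0.74·7.7455 = 5.732.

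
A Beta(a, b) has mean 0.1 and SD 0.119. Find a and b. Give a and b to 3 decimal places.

σ² = 0.119² = 0.014161.
With s = a+b, Var = μ(1−μ)/(s+1), so s+1 = (0.1×0.9)/0.014161 = 6.3555 and s = 5.3555.
a = μs = 0.536, b = (1−μ)s = 4.820.

a = 0.536, b = 4.820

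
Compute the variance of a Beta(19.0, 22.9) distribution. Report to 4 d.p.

0.0058

μ = 19.0/41.9 = 0.453461; Var = μ(1−μ)/(α+β+1) = 0.2478341/42.9 = 0.0058.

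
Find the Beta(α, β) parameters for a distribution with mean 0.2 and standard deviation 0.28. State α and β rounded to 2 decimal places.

Variance = 0.28² = 0.0784. The moment-matching identity α+β = μ(1−μ)/Var − 1 gives
α+β = 0.16/0.0784 − 1 = 1.0408, so α = μ·1.0408 = 0.21 and β = (1−μ)·1.0408 = 0.83.

α = 0.21, β = 0.83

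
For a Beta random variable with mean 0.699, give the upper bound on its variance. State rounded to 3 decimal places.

0.210

For fixed mean μ the Beta variance is μ(1−μ)/(α+β+1), increasing as α+β decreases.
Its least upper bound (not attained) is μ(1−μ) = 0.699·0.301 = 0.210.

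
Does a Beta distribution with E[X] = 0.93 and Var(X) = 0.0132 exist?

Yes

The Beta variance bound is σ² < μ(1−μ).
Here μ(1−μ) = 0.93×0.07 = 0.0651, and 0.0132 < 0.0651.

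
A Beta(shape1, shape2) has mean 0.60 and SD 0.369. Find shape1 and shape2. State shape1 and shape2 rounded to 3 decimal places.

shape1 = 0.458, shape2 = 0.305

First σ² = 0.136161. Setting shape1 = μn, shape2 = (1−μ)n with n = shape1+shape2,
μ(1−μ)/(n+1) = 0.136161 ⇒ n+1 = 0.2400/0.136161 = 1.7626 ⇒ n = 0.7626.
Hence shape1 = 0.60×0.7626 = 0.458, shape2 = 0.40×0.7626 = 0.305.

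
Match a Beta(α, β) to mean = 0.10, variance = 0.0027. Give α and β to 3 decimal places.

Write ν = α+β; then α = μν and Var = μ(1−μ)/(ν+1).
ν = μ(1−μ)/Var − 1 = 0.0900/0.0027 − 1 = 32.3333.
α = 0.10·32.3333 = 3.233, β = 0.90·32.3333 = 29.100.

α = 3.233, β = 29.100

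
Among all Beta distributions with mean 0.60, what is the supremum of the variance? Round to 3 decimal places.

For fixed mean μ the Beta variance is μ(1−μ)/(α+β+1), increasing as α+β decreases.
Its least upper bound (not attained) is μ(1−μ) = 0.60·0.40 = 0.240.

0.240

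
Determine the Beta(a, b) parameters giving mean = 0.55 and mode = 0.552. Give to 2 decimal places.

a = 28.60, b = 23.40

With s = a+b: μ = a/s and mode = (a−1)/(s−2). Eliminating a = μs,
μs − 1 = m(s−2) ⇒ s(μ−m) = 1−2m ⇒ s = -0.104/-0.002 = 52.0000.
So a = μs = 28.60, b = (1−μ)s = 23.40.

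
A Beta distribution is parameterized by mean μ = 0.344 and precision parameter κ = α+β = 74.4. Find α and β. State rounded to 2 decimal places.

α = μκ = 0.344×74.4 = 25.59 and β = (1−μ)κ = 0.656×74.4 = 48.81.

α = 25.59, β = 48.81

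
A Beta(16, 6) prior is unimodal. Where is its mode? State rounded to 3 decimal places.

0.750

The density x^(α−1)(1−x)^(β−1) is maximised at (α−1)/(α+β−2) = 15/20 = 0.750.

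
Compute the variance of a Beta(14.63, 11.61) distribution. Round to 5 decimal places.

Var = αβ/[(α+β)²(α+β+1)] = (14.63×11.61)/(26.24²×27.24) = 169.8543/18755.764224 = 0.00906.

0.00906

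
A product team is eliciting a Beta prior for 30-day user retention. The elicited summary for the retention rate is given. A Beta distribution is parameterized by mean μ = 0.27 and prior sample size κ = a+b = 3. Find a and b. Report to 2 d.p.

a = 0.81, b = 2.19

Split κ in proportion μ : (1−μ): a = 0.27·3 = 0.81, b = 3 − 0.81 = 2.19.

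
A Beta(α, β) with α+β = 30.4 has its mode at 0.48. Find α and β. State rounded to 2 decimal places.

α = 14.63, β = 15.77

Mode = (α−1)/(κ−2) with κ = α+β, so α−1 = 0.48·28.4 = 13.63.
α = 14.63; β = κ − α = 15.77.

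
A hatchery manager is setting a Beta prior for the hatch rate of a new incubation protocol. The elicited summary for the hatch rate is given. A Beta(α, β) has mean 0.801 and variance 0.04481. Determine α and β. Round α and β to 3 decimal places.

α = 2.048, β = 0.509

Write ν = α+β; then α = μν and Var = μ(1−μ)/(ν+1).
ν = μ(1−μ)/Var − 1 = 0.159399/0.04481 − 1 = 2.5572.
α = 0.801·2.5572 = 2.048, β = 0.199·2.5572 = 0.509.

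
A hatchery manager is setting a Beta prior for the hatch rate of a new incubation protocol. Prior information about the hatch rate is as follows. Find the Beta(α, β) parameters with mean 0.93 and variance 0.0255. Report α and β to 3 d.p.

Let s = α+β. The Beta variance is μ(1−μ)/(s+1).
So s+1 = μ(1−μ)/σ² = (0.93×0.07)/0.0255 = 0.0651/0.0255 = 2.5529, giving s = 1.5529.
Then α = μs = 0.93×1.5529 = 1.444 and β = (1−μ)s = 0.07×1.5529 = 0.109.

α = 1.444, β = 0.109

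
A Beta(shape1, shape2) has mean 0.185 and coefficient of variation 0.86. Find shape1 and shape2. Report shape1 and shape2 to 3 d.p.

Var = (CV·μ)² = (0.86×0.185)² = 0.025313.
shape1+shape2 = μ(1−μ)/Var − 1 = 0.150775/0.025313 − 1 = 4.9565.
Thus shape1 = 0.185·4.9565 = 0.917 and shape2 = 0.815·4.9565 = 4.040.

shape1 = 0.917, shape2 = 4.040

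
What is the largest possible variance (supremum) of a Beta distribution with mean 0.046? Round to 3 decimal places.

0.044

For fixed mean μ the Beta variance is μ(1−μ)/(α+β+1), increasing as α+β decreases.
Its least upper bound (not attained) is μ(1−μ) = 0.046·0.954 = 0.044.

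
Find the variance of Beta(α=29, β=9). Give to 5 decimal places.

Var = αβ/[(α+β)²(α+β+1)] = (29×9)/(38²×39) = 261/56316 = 0.00463.

0.00463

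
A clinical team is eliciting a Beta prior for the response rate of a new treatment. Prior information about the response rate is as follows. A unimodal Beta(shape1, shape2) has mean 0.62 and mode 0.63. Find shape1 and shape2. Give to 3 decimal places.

shape1 = 16.120, shape2 = 9.880

With s = shape1+shape2: μ = shape1/s and mode = (shape1−1)/(s−2). Eliminating shape1 = μs,
μs − 1 = m(s−2) ⇒ s(μ−m) = 1−2m ⇒ s = -0.26/-0.01 = 26.0000.
So shape1 = μs = 16.120, shape2 = (1−μ)s = 9.880.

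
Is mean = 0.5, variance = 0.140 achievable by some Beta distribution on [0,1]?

Yes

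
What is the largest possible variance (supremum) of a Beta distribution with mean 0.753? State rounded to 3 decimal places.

For fixed mean μ the Beta variance is μ(1−μ)/(α+β+1), increasing as α+β decreases.
Its least upper bound (not attained) is μ(1−μ) = 0.753·0.247 = 0.186.

0.186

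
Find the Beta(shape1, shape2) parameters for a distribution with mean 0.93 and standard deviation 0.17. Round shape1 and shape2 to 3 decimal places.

shape1 = 1.165, shape2 = 0.088

σ² = 0.17² = 0.0289.
With s = shape1+shape2, Var = μ(1−μ)/(s+1), so s+1 = (0.93×0.07)/0.0289 = 2.2526 and s = 1.2526.
shape1 = μs = 1.165, shape2 = (1−μ)s = 0.088.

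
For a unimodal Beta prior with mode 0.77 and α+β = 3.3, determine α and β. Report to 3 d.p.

α = 2.001, β = 1.299

Since the density peak of Beta(α,β) is at (α−1)/(α+β−2),
α = 1 + 0.77(3.3−2) = 2.001 and β = 3.3 − 2.001 = 1.299.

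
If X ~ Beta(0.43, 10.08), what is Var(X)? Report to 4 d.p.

Var = αβ/[(α+β)²(α+β+1)] = (0.43×10.08)/(10.51²×11.51) = 4.3344/1271.395751 = 0.0034.

0.0034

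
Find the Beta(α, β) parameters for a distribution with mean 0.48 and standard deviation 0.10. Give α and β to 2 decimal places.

Variance = 0.10² = 0.0100. The moment-matching identity α+β = μ(1−μ)/Var − 1 gives
α+β = 0.2496/0.0100 − 1 = 23.9600, so α = μ·23.9600 = 11.50 and β = (1−μ)·23.9600 = 12.46.

α = 11.50, β = 12.46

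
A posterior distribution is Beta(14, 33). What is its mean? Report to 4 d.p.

The Beta mean is α/(α+β) = 14/(14+33) = 0.2979.

0.2979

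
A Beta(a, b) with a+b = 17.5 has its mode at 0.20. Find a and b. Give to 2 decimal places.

For a,b>1 the mode is (a−1)/(a+b−2), so a = mode·(κ−2)+1 = 0.20×15.5+1 = 4.10.
And b = (1−mode)·(κ−2)+1 = 0.80×15.5+1 = 13.40.

a = 4.10, b = 13.40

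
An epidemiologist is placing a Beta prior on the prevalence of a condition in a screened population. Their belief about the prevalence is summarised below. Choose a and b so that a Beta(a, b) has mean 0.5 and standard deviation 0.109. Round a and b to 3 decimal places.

Variance = 0.109² = 0.011881. The moment-matching identity a+b = μ(1−μ)/Var − 1 gives
a+b = 0.25/0.011881 − 1 = 20.0420, so a = μ·20.0420 = 10.021 and b = (1−μ)·20.0420 = 10.021.

a = 10.021, b = 10.021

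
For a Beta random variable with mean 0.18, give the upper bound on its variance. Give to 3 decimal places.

Var = μ(1−μ)/(α+β+1), which approaches μ(1−μ) as α+β → 0.
So the supremum is μ(1−μ) = 0.18×0.82 = 0.148.

0.148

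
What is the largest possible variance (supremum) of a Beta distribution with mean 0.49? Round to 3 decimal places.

For fixed mean μ the Beta variance is μ(1−μ)/(α+β+1), increasing as α+β decreases.
Its least upper bound (not attained) is μ(1−μ) = 0.49·0.51 = 0.250.

0.250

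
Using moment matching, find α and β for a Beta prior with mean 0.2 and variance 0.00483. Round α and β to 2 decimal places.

Write ν = α+β; then α = μν and Var = μ(1−μ)/(ν+1).
ν = μ(1−μ)/Var − 1 = 0.16/0.00483 − 1 = 32.1263.
α = 0.2·32.1263 = 6.43, β = 0.8·32.1263 = 25.70.

α = 6.43, β = 25.70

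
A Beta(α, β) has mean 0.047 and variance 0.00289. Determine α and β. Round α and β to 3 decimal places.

By moment matching, α+β = μ(1−μ)/σ² − 1 = (0.047·0.953)/0.00289 − 1 = 15.4986 − 1 = 14.4986.
Since α/(α+β) = μ, α = 0.047·14.4986 = 0.681 and β = 0.953·14.4986 = 13.817.

α = 0.681, β = 13.817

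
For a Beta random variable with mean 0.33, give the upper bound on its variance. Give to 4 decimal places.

For fixed mean μ the Beta variance is μ(1−μ)/(α+β+1), increasing as α+β decreases.
Its least upper bound (not attained) is μ(1−μ) = 0.33·0.67 = 0.2211.

0.2211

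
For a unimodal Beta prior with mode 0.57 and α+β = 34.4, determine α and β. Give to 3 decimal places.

Mode = (α−1)/(κ−2) with κ = α+β, so α−1 = 0.57·32.4 = 18.468.
α = 19.468; β = κ − α = 14.932.

α = 19.468, β = 14.932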